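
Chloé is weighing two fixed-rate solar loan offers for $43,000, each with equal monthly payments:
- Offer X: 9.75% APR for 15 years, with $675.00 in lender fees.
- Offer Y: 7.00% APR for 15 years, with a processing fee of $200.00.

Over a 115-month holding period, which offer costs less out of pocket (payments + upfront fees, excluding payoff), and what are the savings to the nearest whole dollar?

Offer X: monthly rate = 9.75%/12 = 0.0081250; payment = 43,000 × 0.0081250 / (1 − (1+0.0081250)^−180) = $455.53.
Offer Y: monthly rate = 7%/12 = 0.0058333; payment = 43,000 × 0.0058333 / (1 − (1+0.0058333)^−180) = $386.50.
Over 115 months: Offer X costs 115 × $455.53 + $675.00 = $53,060.95; Offer Y costs 115 × $386.50 + $200.00 = $44,647.50.
Offer Y is cheaper by $53,060.95 − $44,647.50 = $8,413.45.

Offer Y by $8,413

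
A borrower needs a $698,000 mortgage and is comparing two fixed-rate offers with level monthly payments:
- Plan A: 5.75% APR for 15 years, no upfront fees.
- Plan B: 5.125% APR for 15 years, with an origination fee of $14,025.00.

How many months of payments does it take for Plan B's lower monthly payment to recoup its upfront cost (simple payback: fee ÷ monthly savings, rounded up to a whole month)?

61 months

Plan A: at 5.75% the monthly rate is 0.0047917, so the payment is 698,000 × 0.0047917 / (1 − 1.0047917^−180) = $5,796.26.
Plan B: monthly rate = 5.125%/12 = 0.0042708; payment = 698,000 × 0.0042708 / (1 − (1+0.0042708)^−180) = $5,565.30.
Monthly savings = $5,796.26 − $5,565.30 = $230.96.
Break-even = $14,025.00 / $230.96 = 60.72 → 61 months.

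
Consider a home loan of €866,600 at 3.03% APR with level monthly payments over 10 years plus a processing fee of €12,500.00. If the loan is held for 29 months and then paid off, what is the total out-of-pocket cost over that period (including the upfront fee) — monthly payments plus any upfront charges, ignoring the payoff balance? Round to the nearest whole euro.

At 3.03% the monthly rate is 0.0025250, so the payment is 866,600 × 0.0025250 / (1 − 1.0025250^−120) = €8,379.96.
Total outlay = 29 × €8,379.96 + €12,500.00 = €255,518.84.

€255,519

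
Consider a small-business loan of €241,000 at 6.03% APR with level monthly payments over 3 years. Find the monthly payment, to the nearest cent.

€7,334.96

At 6.03% the monthly rate is 0.0050250, so the payment is 241,000 × 0.0050250 / (1 − 1.0050250^−36) = €7,334.96.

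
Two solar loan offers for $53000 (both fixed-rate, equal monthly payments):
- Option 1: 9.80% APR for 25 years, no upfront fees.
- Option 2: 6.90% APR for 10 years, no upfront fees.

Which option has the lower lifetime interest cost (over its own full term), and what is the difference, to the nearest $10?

Option 1: at 9.80% the monthly rate is 0.0081667, so the payment is 53,000 × 0.0081667 / (1 − 1.0081667^−300) = $474.16.
Total interest on Option 1 = 300 × $474.16 − $53,000 = $89,248.00.
Option 2: at 6.90% the monthly rate is 0.0057500, so the payment is 53,000 × 0.0057500 / (1 − 1.0057500^−120) = $612.65.
Total interest on Option 2 = 120 × $612.65 − $53,000 = $20,518.00.
Option 2 is lower by $68,730.00.

Option 2 by $68,730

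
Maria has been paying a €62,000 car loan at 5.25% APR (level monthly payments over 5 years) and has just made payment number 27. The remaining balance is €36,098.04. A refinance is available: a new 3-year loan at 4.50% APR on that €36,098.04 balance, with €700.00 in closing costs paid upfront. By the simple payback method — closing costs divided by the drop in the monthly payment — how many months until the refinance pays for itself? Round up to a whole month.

7 months

Current payment = 62,000 × 5.25%/12 / (1 − (1+0.0043750)^−60) = €1,177.13.
Refinanced payment = 36,098.04 × 0.0037500 / (1 − (1+0.0037500)^−36) = €1,073.81.
Monthly savings = €1,177.13 − €1,073.81 = €103.32.
Break-even = €700.00 / €103.32 = 6.78 → 7 months.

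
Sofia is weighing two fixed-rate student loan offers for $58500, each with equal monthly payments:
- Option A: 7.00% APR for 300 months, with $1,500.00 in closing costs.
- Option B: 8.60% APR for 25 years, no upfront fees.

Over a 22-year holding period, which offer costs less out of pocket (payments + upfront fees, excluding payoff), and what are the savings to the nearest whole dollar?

Option A: monthly rate = 7%/12 = 0.0058333; payment = 58,500 × 0.0058333 / (1 − (1+0.0058333)^−300) = $413.47.
Option B: monthly rate = 8.6%/12 = 0.0071667; payment = 58,500 × 0.0071667 / (1 − (1+0.0071667)^−300) = $475.01.
Over 264 months: Option A costs 264 × $413.47 + $1,500.00 = $110,656.08; Option B costs 264 × $475.01 = $125,402.64.
Option A is cheaper by $125,402.64 − $110,656.08 = $14,746.56.

Option A by $14,747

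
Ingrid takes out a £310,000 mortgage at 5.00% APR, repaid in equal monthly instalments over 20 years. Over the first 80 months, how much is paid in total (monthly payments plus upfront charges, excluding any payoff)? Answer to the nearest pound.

At 5.00% the monthly rate is 0.0041667, so the payment is 310,000 × 0.0041667 / (1 − 1.0041667^−240) = £2,045.86.
Total outlay = 80 × £2,045.86 = £163,668.80.

£163,669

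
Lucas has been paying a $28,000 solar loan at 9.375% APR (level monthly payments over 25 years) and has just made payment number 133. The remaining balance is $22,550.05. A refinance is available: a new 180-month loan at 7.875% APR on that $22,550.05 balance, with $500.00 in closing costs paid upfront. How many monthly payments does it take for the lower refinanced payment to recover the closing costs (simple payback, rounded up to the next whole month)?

Current payment = 28,000 × 9.375%/12 / (1 − (1+0.0078125)^−300) = $242.21.
Refinanced payment = 22,550.05 × 0.0065625 / (1 − (1+0.0065625)^−180) = $213.88.
Monthly savings = $242.21 − $213.88 = $28.33.
Break-even = $500.00 / $28.33 = 17.65 → 18 months.

18 months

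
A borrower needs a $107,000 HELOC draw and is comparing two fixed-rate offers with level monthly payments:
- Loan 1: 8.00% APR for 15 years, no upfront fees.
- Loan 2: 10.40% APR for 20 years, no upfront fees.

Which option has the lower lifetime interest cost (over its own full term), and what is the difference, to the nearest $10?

Loan 1 by $70,600

Loan 1: at 8.00% the monthly rate is 0.0066667, so the payment is 107,000 × 0.0066667 / (1 − 1.0066667^−180) = $1,022.55.
Total interest on Loan 1 = 180 × $1,022.55 − $107,000 = $77,059.00.
Loan 2: at 10.40% the monthly rate is 0.0086667, so the payment is 107,000 × 0.0086667 / (1 − 1.0086667^−240) = $1,061.09.
Total interest on Loan 2 = 240 × $1,061.09 − $107,000 = $147,661.60.
Loan 1 is lower by $70,602.60.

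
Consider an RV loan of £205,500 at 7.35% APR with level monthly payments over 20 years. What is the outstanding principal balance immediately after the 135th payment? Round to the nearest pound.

£126,479

With monthly rate i = 7.35%/12 = 0.0061250, the balance after k of n payments is P · [(1+i)^n − (1+i)^k] / [(1+i)^n − 1].
(1+0.0061250)^240 = 4.32977866 and (1+0.0061250)^135 = 2.28040484, so the balance is 205,500 × (4.32977866 − 2.28040484) / (4.32977866 − 1) = £126,478.77.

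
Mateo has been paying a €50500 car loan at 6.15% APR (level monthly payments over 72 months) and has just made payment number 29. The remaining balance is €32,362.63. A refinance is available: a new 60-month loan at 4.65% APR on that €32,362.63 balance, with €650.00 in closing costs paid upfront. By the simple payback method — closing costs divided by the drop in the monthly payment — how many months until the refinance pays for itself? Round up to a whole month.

Current payment = 50,500 × 6.15%/12 / (1 − (1+0.0051250)^−72) = €840.51.
Refinanced payment = 32,362.63 × 0.0038750 / (1 − (1+0.0038750)^−60) = €605.55.
Monthly savings = €840.51 − €605.55 = €234.96.
Break-even = €650.00 / €234.96 = 2.77 → 3 months.

3 months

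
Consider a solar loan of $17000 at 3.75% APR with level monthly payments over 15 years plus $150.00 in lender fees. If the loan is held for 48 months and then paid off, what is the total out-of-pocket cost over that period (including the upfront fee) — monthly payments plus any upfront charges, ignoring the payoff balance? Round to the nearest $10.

$6,080

At 3.75% the monthly rate is 0.0031250, so the payment is 17,000 × 0.0031250 / (1 − 1.0031250^−180) = $123.63.
Total outlay = 48 × $123.63 + $150.00 = $6,084.24.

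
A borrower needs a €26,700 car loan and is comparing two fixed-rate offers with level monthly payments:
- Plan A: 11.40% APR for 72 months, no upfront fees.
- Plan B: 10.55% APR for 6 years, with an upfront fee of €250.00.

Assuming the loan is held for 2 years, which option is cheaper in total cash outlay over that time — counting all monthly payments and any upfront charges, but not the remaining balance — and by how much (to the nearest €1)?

Plan B by €29

Plan A: monthly rate = 11.4%/12 = 0.0095000; payment = 26,700 × 0.0095000 / (1 − (1+0.0095000)^−72) = €513.70.
Plan B: at 10.55% the monthly rate is 0.0087917, so the payment is 26,700 × 0.0087917 / (1 − 1.0087917^−72) = €502.08.
Over 24 months: Plan A costs 24 × €513.70 = €12,328.80; Plan B costs 24 × €502.08 + €250.00 = €12,299.92.
Plan B is cheaper by €12,328.80 − €12,299.92 = €28.88.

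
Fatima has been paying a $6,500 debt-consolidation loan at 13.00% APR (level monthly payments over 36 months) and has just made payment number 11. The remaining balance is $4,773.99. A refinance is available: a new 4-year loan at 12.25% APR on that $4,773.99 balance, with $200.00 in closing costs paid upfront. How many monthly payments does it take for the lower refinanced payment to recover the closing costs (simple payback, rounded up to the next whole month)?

3 months

Current payment = 6,500 × 13%/12 / (1 − (1+0.0108333)^−36) = $219.01.
Refinanced payment = 4,773.99 × 0.0102083 / (1 − (1+0.0102083)^−48) = $126.30.
Monthly savings = $219.01 − $126.30 = $92.71.
Break-even = $200.00 / $92.71 = 2.16 → 3 months.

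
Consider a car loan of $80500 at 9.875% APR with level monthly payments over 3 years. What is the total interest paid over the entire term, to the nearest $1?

$12,840

Monthly rate = 9.875%/12 = 0.0082292; payment = 80,500 × 0.0082292 / (1 − (1+0.0082292)^−36) = $2,592.79.
Total paid = 36 × $2,592.79 = $93,340.44; interest = $93,340.44 − $80,500 = $12,840.44.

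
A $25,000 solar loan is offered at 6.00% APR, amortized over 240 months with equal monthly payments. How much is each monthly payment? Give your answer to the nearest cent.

$179.11

Monthly rate = 6%/12 = 0.0050000; payment = 25,000 × 0.0050000 / (1 − (1+0.0050000)^−240) = $179.11.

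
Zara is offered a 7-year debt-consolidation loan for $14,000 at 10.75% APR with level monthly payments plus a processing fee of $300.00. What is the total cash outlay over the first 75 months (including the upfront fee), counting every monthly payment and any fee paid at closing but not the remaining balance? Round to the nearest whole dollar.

Monthly rate = 10.75%/12 = 0.0089583; payment = 14,000 × 0.0089583 / (1 − (1+0.0089583)^−84) = $237.88.
Total outlay = 75 × $237.88 + $300.00 = $18,141.00.

$18,141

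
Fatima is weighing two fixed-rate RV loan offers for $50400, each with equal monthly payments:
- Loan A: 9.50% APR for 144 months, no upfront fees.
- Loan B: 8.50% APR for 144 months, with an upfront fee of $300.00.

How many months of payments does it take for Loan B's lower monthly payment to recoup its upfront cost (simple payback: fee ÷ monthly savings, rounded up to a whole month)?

Loan A: at 9.50% the monthly rate is 0.0079167, so the payment is 50,400 × 0.0079167 / (1 − 1.0079167^−144) = $587.85.
Loan B: at 8.50% the monthly rate is 0.0070833, so the payment is 50,400 × 0.0070833 / (1 − 1.0070833^−144) = $559.47.
Monthly savings = $587.85 − $559.47 = $28.38.
Break-even = $300.00 / $28.38 = 10.57 → 11 months.

11 months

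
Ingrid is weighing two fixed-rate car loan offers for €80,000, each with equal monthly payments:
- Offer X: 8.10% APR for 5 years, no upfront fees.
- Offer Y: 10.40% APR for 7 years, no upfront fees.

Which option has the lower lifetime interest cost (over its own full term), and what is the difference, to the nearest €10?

Offer X: at 8.10% the monthly rate is 0.0067500, so the payment is 80,000 × 0.0067500 / (1 − 1.0067500^−60) = €1,625.94.
Total interest on Offer X = 60 × €1,625.94 − €80,000 = €17,556.40.
Offer Y: monthly rate = 10.4%/12 = 0.0086667; payment = 80,000 × 0.0086667 / (1 − (1+0.0086667)^−84) = €1,344.69.
Total interest on Offer Y = 84 × €1,344.69 − €80,000 = €32,953.96.
Offer X is lower by €15,397.56.

Offer X by €15,400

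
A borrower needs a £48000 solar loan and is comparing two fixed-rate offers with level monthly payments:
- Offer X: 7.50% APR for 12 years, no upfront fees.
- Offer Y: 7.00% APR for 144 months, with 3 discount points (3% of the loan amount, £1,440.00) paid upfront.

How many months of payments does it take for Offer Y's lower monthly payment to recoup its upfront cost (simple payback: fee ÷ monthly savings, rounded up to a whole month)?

112 months

Offer X: monthly rate = 7.5%/12 = 0.0062500; payment = 48,000 × 0.0062500 / (1 − (1+0.0062500)^−144) = £506.51.
Offer Y: monthly rate = 7%/12 = 0.0058333; payment = 48,000 × 0.0058333 / (1 − (1+0.0058333)^−144) = £493.62.
Monthly savings = £506.51 − £493.62 = £12.89.
Break-even = £1,440.00 / £12.89 = 111.71 → 112 months.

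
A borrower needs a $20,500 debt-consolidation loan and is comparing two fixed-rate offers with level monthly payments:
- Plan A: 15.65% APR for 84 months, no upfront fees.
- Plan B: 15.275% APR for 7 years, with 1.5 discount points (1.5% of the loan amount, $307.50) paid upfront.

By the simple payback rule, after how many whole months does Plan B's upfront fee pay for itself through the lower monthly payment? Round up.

Plan A: monthly rate = 15.65%/12 = 0.0130417; payment = 20,500 × 0.0130417 / (1 − (1+0.0130417)^−84) = $403.10.
Plan B: at 15.275% the monthly rate is 0.0127292, so the payment is 20,500 × 0.0127292 / (1 − 1.0127292^−84) = $398.75.
Monthly savings = $403.10 − $398.75 = $4.35.
Break-even = $307.50 / $4.35 = 70.69 → 71 months.

71 months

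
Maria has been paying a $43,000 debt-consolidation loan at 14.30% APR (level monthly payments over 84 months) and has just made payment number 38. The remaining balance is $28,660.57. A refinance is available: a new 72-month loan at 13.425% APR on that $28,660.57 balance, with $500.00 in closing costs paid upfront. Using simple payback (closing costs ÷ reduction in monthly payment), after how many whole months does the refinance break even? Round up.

Current payment = 43,000 × 14.3%/12 / (1 − (1+0.0119167)^−84) = $812.96.
Refinanced payment = 28,660.57 × 0.0111875 / (1 − (1+0.0111875)^−72) = $581.78.
Monthly savings = $812.96 − $581.78 = $231.18.
Break-even = $500.00 / $231.18 = 2.16 → 3 months.

3 months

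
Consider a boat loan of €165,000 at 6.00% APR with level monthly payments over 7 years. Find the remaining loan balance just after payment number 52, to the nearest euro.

€71,115

With monthly rate i = 6%/12 = 0.0050000, the balance after k of n payments is P · [(1+i)^n − (1+i)^k] / [(1+i)^n − 1].
(1+0.0050000)^84 = 1.52036964 and (1+0.0050000)^52 = 1.29609015, so the balance is 165,000 × (1.52036964 − 1.29609015) / (1.52036964 − 1) = €71,115.05.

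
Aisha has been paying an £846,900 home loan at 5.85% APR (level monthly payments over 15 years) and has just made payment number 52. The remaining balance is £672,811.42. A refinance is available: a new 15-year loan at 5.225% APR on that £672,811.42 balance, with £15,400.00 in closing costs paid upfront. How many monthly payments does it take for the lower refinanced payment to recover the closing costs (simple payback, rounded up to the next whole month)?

Current payment = 846,900 × 5.85%/12 / (1 − (1+0.0048750)^−180) = £7,078.17.
Refinanced payment = 672,811.42 × 0.0043542 / (1 − (1+0.0043542)^−180) = £5,399.74.
Monthly savings = £7,078.17 − £5,399.74 = £1,678.43.
Break-even = £15,400.00 / £1,678.43 = 9.18 → 10 months.

10 months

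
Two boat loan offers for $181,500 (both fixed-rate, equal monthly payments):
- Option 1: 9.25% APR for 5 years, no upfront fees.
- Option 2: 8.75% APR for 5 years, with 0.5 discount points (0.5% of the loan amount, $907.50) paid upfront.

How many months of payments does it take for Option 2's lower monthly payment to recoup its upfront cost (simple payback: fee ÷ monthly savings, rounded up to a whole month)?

21 months

Option 1: monthly rate = 9.25%/12 = 0.0077083; payment = 181,500 × 0.0077083 / (1 − (1+0.0077083)^−60) = $3,789.70.
Option 2: monthly rate = 8.75%/12 = 0.0072917; payment = 181,500 × 0.0072917 / (1 − (1+0.0072917)^−60) = $3,745.66.
Monthly savings = $3,789.70 − $3,745.66 = $44.04.
Break-even = $907.50 / $44.04 = 20.61 → 21 months.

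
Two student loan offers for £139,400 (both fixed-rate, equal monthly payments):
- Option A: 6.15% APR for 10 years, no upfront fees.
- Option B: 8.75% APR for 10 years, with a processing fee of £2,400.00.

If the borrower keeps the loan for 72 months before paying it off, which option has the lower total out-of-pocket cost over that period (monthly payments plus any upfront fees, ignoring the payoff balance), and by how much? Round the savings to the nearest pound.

Option A: at 6.15% the monthly rate is 0.0051250, so the payment is 139,400 × 0.0051250 / (1 − 1.0051250^−120) = £1,558.15.
Option B: at 8.75% the monthly rate is 0.0072917, so the payment is 139,400 × 0.0072917 / (1 − 1.0072917^−120) = £1,747.05.
Over 72 months: Option A costs 72 × £1,558.15 = £112,186.80; Option B costs 72 × £1,747.05 + £2,400.00 = £128,187.60.
Option A is cheaper by £128,187.60 − £112,186.80 = £16,000.80.

Option A by £16,001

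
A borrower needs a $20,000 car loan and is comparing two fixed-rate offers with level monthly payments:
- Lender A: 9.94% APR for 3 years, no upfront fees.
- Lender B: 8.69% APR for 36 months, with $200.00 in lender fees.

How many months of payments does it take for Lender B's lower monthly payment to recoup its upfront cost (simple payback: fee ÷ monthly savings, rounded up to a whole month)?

Lender A: monthly rate = 9.94%/12 = 0.0082833; payment = 20,000 × 0.0082833 / (1 − (1+0.0082833)^−36) = $644.78.
Lender B: monthly rate = 8.69%/12 = 0.0072417; payment = 20,000 × 0.0072417 / (1 − (1+0.0072417)^−36) = $633.11.
Monthly savings = $644.78 − $633.11 = $11.67.
Break-even = $200.00 / $11.67 = 17.14 → 18 months.

18 months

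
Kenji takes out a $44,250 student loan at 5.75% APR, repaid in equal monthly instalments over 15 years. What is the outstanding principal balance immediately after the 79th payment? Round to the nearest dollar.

$29,367

With monthly rate i = 5.75%/12 = 0.0047917, the balance after k of n payments is P · [(1+i)^n − (1+i)^k] / [(1+i)^n − 1].
(1+0.0047917)^180 = 2.36420112 and (1+0.0047917)^79 = 1.45883421, so the balance is 44,250 × (2.36420112 − 1.45883421) / (2.36420112 − 1) = $29,366.99.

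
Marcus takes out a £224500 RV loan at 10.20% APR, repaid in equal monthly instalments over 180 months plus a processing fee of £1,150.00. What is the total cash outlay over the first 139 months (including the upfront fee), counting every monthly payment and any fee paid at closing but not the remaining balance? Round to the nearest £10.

£340,310

At 10.20% the monthly rate is 0.0085000, so the payment is 224,500 × 0.0085000 / (1 − 1.0085000^−180) = £2,440.03.
Total outlay = 139 × £2,440.03 + £1,150.00 = £340,314.17.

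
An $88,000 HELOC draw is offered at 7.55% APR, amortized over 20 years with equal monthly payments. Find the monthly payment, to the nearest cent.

$711.61

Monthly rate = 7.55%/12 = 0.0062917; payment = 88,000 × 0.0062917 / (1 − (1+0.0062917)^−240) = $711.61.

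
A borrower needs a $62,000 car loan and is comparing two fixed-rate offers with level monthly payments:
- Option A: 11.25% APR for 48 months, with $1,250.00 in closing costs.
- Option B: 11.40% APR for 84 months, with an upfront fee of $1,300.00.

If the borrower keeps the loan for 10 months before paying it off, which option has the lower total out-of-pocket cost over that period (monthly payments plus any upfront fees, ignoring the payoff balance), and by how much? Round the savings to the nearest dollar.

Option A: at 11.25% the monthly rate is 0.0093750, so the payment is 62,000 × 0.0093750 / (1 − 1.0093750^−48) = $1,609.96.
Option B: at 11.40% the monthly rate is 0.0095000, so the payment is 62,000 × 0.0095000 / (1 − 1.0095000^−84) = $1,074.68.
Over 10 months: Option A costs 10 × $1,609.96 + $1,250.00 = $17,349.60; Option B costs 10 × $1,074.68 + $1,300.00 = $12,046.80.
Option B is cheaper by $17,349.60 − $12,046.80 = $5,302.80.

Option B by $5,303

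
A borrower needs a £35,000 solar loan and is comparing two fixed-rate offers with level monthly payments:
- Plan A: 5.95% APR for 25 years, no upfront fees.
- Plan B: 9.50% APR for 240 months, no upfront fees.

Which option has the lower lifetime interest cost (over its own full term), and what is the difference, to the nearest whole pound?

Plan A: monthly rate = 5.95%/12 = 0.0049583; payment = 35,000 × 0.0049583 / (1 − (1+0.0049583)^−300) = £224.44.
Total interest on Plan A = 300 × £224.44 − £35,000 = £32,332.00.
Plan B: at 9.50% the monthly rate is 0.0079167, so the payment is 35,000 × 0.0079167 / (1 − 1.0079167^−240) = £326.25.
Total interest on Plan B = 240 × £326.25 − £35,000 = £43,300.00.
Plan A is lower by £10,968.00.

Plan A by £10,968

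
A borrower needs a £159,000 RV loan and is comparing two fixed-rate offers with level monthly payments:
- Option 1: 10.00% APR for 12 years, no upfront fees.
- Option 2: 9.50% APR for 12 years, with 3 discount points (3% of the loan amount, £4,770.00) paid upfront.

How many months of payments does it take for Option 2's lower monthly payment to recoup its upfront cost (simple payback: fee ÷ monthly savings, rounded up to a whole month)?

105 months

Option 1: monthly rate = 10%/12 = 0.0083333; payment = 159,000 × 0.0083333 / (1 − (1+0.0083333)^−144) = £1,900.17.
Option 2: monthly rate = 9.5%/12 = 0.0079167; payment = 159,000 × 0.0079167 / (1 − (1+0.0079167)^−144) = £1,854.53.
Monthly savings = £1,900.17 − £1,854.53 = £45.64.
Break-even = £4,770.00 / £45.64 = 104.51 → 105 months.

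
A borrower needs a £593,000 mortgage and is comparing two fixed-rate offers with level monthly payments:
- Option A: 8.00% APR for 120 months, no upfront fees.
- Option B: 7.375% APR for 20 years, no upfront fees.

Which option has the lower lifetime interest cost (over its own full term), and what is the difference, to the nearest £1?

Option A: at 8.00% the monthly rate is 0.0066667, so the payment is 593,000 × 0.0066667 / (1 − 1.0066667^−120) = £7,194.73.
Total interest on Option A = 120 × £7,194.73 − £593,000 = £270,367.60.
Option B: monthly rate = 7.375%/12 = 0.0061458; payment = 593,000 × 0.0061458 / (1 − (1+0.0061458)^−240) = £4,731.95.
Total interest on Option B = 240 × £4,731.95 − £593,000 = £542,668.00.
Option A is lower by £272,300.40.

Option A by £272,300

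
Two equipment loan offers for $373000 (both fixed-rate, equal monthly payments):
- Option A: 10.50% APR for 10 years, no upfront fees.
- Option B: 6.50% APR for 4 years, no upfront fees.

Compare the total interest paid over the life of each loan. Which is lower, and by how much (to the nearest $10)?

Option A: at 10.50% the monthly rate is 0.0087500, so the payment is 373,000 × 0.0087500 / (1 − 1.0087500^−120) = $5,033.08.
Total interest on Option A = 120 × $5,033.08 − $373,000 = $230,969.60.
Option B: monthly rate = 6.5%/12 = 0.0054167; payment = 373,000 × 0.0054167 / (1 − (1+0.0054167)^−48) = $8,845.68.
Total interest on Option B = 48 × $8,845.68 − $373,000 = $51,592.64.
Option B is lower by $179,376.96.

Option B by $179,380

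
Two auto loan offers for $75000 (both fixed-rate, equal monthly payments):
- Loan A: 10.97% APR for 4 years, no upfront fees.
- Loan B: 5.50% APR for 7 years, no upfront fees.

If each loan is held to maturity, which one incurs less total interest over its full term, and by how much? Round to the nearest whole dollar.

Loan B by $2,460

Loan A: at 10.97% the monthly rate is 0.0091417, so the payment is 75,000 × 0.0091417 / (1 − 1.0091417^−48) = $1,937.32.
Total interest on Loan A = 48 × $1,937.32 − $75,000 = $17,991.36.
Loan B: monthly rate = 5.5%/12 = 0.0045833; payment = 75,000 × 0.0045833 / (1 − (1+0.0045833)^−84) = $1,077.75.
Total interest on Loan B = 84 × $1,077.75 − $75,000 = $15,531.00.
Loan B is lower by $2,460.36.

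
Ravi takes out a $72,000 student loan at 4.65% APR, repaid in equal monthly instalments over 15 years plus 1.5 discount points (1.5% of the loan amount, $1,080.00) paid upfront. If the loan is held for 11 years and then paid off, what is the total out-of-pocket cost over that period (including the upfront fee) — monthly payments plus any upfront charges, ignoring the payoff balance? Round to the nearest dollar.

At 4.65% the monthly rate is 0.0038750, so the payment is 72,000 × 0.0038750 / (1 − 1.0038750^−180) = $556.33.
Total outlay = 132 × $556.33 + $1,080.00 = $74,515.56.

$74,516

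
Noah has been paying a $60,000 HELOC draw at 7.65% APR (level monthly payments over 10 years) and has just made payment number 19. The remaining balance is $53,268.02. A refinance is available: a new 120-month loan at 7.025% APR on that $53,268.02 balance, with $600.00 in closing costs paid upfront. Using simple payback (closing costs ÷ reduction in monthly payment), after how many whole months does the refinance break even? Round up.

Current payment = 60,000 × 7.65%/12 / (1 − (1+0.0063750)^−120) = $716.92.
Refinanced payment = 53,268.02 × 0.0058542 / (1 − (1+0.0058542)^−120) = $619.17.
Monthly savings = $716.92 − $619.17 = $97.75.
Break-even = $600.00 / $97.75 = 6.14 → 7 months.

7 months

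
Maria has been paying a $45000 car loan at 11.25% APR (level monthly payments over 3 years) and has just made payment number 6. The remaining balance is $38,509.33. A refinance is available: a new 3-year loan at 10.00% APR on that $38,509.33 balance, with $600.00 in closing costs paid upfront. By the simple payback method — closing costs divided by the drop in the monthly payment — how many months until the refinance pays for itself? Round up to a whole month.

Current payment = 45,000 × 11.25%/12 / (1 − (1+0.0093750)^−36) = $1,478.58.
Refinanced payment = 38,509.33 × 0.0083333 / (1 − (1+0.0083333)^−36) = $1,242.59.
Monthly savings = $1,478.58 − $1,242.59 = $235.99.
Break-even = $600.00 / $235.99 = 2.54 → 3 months.

3 months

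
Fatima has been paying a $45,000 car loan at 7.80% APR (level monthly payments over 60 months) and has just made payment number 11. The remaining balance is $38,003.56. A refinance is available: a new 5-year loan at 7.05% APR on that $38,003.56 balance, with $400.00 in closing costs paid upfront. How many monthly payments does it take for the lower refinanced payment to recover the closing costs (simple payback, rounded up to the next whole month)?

3 months

Current payment = 45,000 × 7.8%/12 / (1 − (1+0.0065000)^−60) = $908.14.
Refinanced payment = 38,003.56 × 0.0058750 / (1 − (1+0.0058750)^−60) = $753.41.
Monthly savings = $908.14 − $753.41 = $154.73.
Break-even = $400.00 / $154.73 = 2.59 → 3 months.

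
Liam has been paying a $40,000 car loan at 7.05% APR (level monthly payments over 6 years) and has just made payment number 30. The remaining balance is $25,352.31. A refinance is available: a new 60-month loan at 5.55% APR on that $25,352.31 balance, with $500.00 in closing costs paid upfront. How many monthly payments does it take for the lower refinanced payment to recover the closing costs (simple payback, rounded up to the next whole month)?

Current payment = 40,000 × 7.05%/12 / (1 − (1+0.0058750)^−72) = $682.92.
Refinanced payment = 25,352.31 × 0.0046250 / (1 − (1+0.0046250)^−60) = $484.84.
Monthly savings = $682.92 − $484.84 = $198.08.
Break-even = $500.00 / $198.08 = 2.52 → 3 months.

3 months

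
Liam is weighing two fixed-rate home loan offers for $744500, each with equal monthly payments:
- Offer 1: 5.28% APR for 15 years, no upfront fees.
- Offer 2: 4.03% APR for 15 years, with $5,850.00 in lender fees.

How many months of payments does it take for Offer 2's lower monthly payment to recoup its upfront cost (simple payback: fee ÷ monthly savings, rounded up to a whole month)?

13 months

Offer 1: at 5.28% the monthly rate is 0.0044000, so the payment is 744,500 × 0.0044000 / (1 − 1.0044000^−180) = $5,996.62.
Offer 2: at 4.03% the monthly rate is 0.0033583, so the payment is 744,500 × 0.0033583 / (1 − 1.0033583^−180) = $5,518.18.
Monthly savings = $5,996.62 − $5,518.18 = $478.44.
Break-even = $5,850.00 / $478.44 = 12.23 → 13 months.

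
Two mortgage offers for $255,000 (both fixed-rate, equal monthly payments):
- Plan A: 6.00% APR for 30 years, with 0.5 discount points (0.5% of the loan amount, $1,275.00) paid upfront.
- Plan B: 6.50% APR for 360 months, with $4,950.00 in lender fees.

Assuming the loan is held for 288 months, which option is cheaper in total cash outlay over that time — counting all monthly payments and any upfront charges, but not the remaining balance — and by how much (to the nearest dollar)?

Plan A: at 6.00% the monthly rate is 0.0050000, so the payment is 255,000 × 0.0050000 / (1 − 1.0050000^−360) = $1,528.85.
Plan B: monthly rate = 6.5%/12 = 0.0054167; payment = 255,000 × 0.0054167 / (1 − (1+0.0054167)^−360) = $1,611.77.
Over 288 months: Plan A costs 288 × $1,528.85 + $1,275.00 = $441,583.80; Plan B costs 288 × $1,611.77 + $4,950.00 = $469,139.76.
Plan A is cheaper by $469,139.76 − $441,583.80 = $27,555.96.

Plan A by $27,556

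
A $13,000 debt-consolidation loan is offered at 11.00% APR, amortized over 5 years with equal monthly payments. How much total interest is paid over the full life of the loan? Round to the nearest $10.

$3,960

Monthly rate = 11%/12 = 0.0091667; payment = 13,000 × 0.0091667 / (1 − (1+0.0091667)^−60) = $282.65.
Total paid = 60 × $282.65 = $16,959.00; interest = $16,959.00 − $13,000 = $3,959.00.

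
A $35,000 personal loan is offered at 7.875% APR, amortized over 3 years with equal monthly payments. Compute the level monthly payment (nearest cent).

At 7.875% the monthly rate is 0.0065625, so the payment is 35,000 × 0.0065625 / (1 − 1.0065625^−36) = $1,094.76.

$1,094.76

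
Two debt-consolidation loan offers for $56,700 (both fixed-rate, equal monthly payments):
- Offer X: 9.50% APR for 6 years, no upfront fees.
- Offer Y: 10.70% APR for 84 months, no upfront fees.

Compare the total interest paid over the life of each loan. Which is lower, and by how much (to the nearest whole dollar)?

Offer X by $6,197

Offer X: monthly rate = 9.5%/12 = 0.0079167; payment = 56,700 × 0.0079167 / (1 − (1+0.0079167)^−72) = $1,036.17.
Total interest on Offer X = 72 × $1,036.17 − $56,700 = $17,904.24.
Offer Y: at 10.70% the monthly rate is 0.0089167, so the payment is 56,700 × 0.0089167 / (1 − 1.0089167^−84) = $961.92.
Total interest on Offer Y = 84 × $961.92 − $56,700 = $24,101.28.
Offer X is lower by $6,197.04.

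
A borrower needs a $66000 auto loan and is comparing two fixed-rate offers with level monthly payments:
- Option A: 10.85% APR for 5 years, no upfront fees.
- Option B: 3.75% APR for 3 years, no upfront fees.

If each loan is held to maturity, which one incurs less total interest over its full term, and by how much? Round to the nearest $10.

Option A: monthly rate = 10.85%/12 = 0.0090417; payment = 66,000 × 0.0090417 / (1 − (1+0.0090417)^−60) = $1,430.07.
Total interest on Option A = 60 × $1,430.07 − $66,000 = $19,804.20.
Option B: at 3.75% the monthly rate is 0.0031250, so the payment is 66,000 × 0.0031250 / (1 − 1.0031250^−36) = $1,941.25.
Total interest on Option B = 36 × $1,941.25 − $66,000 = $3,885.00.
Option B is lower by $15,919.20.

Option B by $15,920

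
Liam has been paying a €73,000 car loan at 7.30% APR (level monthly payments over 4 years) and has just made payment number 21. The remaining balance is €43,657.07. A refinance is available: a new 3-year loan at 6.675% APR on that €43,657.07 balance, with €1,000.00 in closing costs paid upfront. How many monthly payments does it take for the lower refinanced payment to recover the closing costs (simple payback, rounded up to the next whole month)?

3 months

Current payment = 73,000 × 7.3%/12 / (1 − (1+0.0060833)^−48) = €1,758.25.
Refinanced payment = 43,657.07 × 0.0055625 / (1 − (1+0.0055625)^−36) = €1,341.53.
Monthly savings = €1,758.25 − €1,341.53 = €416.72.
Break-even = €1,000.00 / €416.72 = 2.40 → 3 months.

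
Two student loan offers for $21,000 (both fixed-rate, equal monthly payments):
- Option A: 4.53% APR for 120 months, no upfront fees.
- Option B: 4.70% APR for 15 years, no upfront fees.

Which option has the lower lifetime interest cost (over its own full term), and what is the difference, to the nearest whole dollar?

Option A: at 4.53% the monthly rate is 0.0037750, so the payment is 21,000 × 0.0037750 / (1 − 1.0037750^−120) = $217.94.
Total interest on Option A = 120 × $217.94 − $21,000 = $5,152.80.
Option B: at 4.70% the monthly rate is 0.0039167, so the payment is 21,000 × 0.0039167 / (1 − 1.0039167^−180) = $162.80.
Total interest on Option B = 180 × $162.80 − $21,000 = $8,304.00.
Option A is lower by $3,151.20.

Option A by $3,151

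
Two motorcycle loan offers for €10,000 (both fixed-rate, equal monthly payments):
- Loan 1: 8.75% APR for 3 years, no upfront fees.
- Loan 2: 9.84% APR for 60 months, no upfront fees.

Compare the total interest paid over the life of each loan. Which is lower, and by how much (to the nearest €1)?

Loan 1: at 8.75% the monthly rate is 0.0072917, so the payment is 10,000 × 0.0072917 / (1 − 1.0072917^−36) = €316.84.
Total interest on Loan 1 = 36 × €316.84 − €10,000 = €1,406.24.
Loan 2: monthly rate = 9.84%/12 = 0.0082000; payment = 10,000 × 0.0082000 / (1 − (1+0.0082000)^−60) = €211.68.
Total interest on Loan 2 = 60 × €211.68 − €10,000 = €2,700.80.
Loan 1 is lower by €1,294.56.

Loan 1 by €1,295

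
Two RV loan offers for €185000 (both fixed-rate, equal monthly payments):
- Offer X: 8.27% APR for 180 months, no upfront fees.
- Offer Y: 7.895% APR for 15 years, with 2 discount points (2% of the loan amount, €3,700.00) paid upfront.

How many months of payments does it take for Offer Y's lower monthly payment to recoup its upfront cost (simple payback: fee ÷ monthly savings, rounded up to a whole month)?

Offer X: at 8.27% the monthly rate is 0.0068917, so the payment is 185,000 × 0.0068917 / (1 − 1.0068917^−180) = €1,796.91.
Offer Y: at 7.895% the monthly rate is 0.0065792, so the payment is 185,000 × 0.0065792 / (1 − 1.0065792^−180) = €1,756.76.
Monthly savings = €1,796.91 − €1,756.76 = €40.15.
Break-even = €3,700.00 / €40.15 = 92.15 → 93 months.

93 months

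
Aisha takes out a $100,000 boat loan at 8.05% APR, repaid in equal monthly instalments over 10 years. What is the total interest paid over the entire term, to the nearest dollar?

$45,910

Monthly rate = 8.05%/12 = 0.0067083; payment = 100,000 × 0.0067083 / (1 − (1+0.0067083)^−120) = $1,215.92.
Total paid = 120 × $1,215.92 = $145,910.40; interest = $145,910.40 − $100,000 = $45,910.40.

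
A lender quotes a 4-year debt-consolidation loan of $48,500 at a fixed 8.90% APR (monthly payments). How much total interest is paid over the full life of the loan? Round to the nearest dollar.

$9,322

At 8.90% the monthly rate is 0.0074167, so the payment is 48,500 × 0.0074167 / (1 − 1.0074167^−48) = $1,204.62.
Total paid = 48 × $1,204.62 = $57,821.76; interest = $57,821.76 − $48,500 = $9,321.76.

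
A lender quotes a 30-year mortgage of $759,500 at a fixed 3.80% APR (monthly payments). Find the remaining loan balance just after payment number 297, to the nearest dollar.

With monthly rate i = 3.8%/12 = 0.0031667, the balance after k of n payments is P · [(1+i)^n − (1+i)^k] / [(1+i)^n − 1].
(1+0.0031667)^360 = 3.12114150 and (1+0.0031667)^297 = 2.55745855, so the balance is 759,500 × (3.12114150 − 2.55745855) / (3.12114150 − 1) = $201,833.40.

$201,833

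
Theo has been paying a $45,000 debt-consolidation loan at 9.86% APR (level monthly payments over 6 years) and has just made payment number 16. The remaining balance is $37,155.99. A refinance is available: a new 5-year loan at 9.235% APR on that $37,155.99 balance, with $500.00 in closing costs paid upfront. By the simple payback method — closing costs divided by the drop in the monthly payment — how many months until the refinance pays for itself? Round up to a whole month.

Current payment = 45,000 × 9.86%/12 / (1 − (1+0.0082167)^−72) = $830.49.
Refinanced payment = 37,155.99 × 0.0076958 / (1 − (1+0.0076958)^−60) = $775.54.
Monthly savings = $830.49 − $775.54 = $54.95.
Break-even = $500.00 / $54.95 = 9.10 → 10 months.

10 months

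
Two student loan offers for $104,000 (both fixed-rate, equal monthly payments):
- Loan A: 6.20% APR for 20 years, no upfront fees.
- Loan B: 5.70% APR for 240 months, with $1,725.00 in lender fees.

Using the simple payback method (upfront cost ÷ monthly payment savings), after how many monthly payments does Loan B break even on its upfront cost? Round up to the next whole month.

58 months

Loan A: monthly rate = 6.2%/12 = 0.0051667; payment = 104,000 × 0.0051667 / (1 − (1+0.0051667)^−240) = $757.14.
Loan B: at 5.70% the monthly rate is 0.0047500, so the payment is 104,000 × 0.0047500 / (1 − 1.0047500^−240) = $727.20.
Monthly savings = $757.14 − $727.20 = $29.94.
Break-even = $1,725.00 / $29.94 = 57.62 → 58 months.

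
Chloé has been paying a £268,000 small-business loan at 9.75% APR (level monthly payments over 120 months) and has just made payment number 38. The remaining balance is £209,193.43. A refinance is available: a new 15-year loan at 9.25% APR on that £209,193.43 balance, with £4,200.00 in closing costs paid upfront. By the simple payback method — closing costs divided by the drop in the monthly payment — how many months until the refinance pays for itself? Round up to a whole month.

Current payment = 268,000 × 9.75%/12 / (1 − (1+0.0081250)^−120) = £3,504.64.
Refinanced payment = 209,193.43 × 0.0077083 / (1 − (1+0.0077083)^−180) = £2,153.00.
Monthly savings = £3,504.64 − £2,153.00 = £1,351.64.
Break-even = £4,200.00 / £1,351.64 = 3.11 → 4 months.

4 months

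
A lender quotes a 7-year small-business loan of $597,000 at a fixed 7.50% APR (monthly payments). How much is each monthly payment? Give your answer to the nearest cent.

$9,156.95

At 7.50% the monthly rate is 0.0062500, so the payment is 597,000 × 0.0062500 / (1 − 1.0062500^−84) = $9,156.95.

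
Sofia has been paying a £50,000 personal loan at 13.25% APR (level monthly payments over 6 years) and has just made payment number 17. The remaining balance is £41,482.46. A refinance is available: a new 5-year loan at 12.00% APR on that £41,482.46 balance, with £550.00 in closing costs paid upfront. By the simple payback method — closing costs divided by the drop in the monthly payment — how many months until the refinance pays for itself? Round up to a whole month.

Current payment = 50,000 × 13.25%/12 / (1 − (1+0.0110417)^−72) = £1,010.31.
Refinanced payment = 41,482.46 × 0.0100000 / (1 − (1+0.0100000)^−60) = £922.75.
Monthly savings = £1,010.31 − £922.75 = £87.56.
Break-even = £550.00 / £87.56 = 6.28 → 7 months.

7 months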